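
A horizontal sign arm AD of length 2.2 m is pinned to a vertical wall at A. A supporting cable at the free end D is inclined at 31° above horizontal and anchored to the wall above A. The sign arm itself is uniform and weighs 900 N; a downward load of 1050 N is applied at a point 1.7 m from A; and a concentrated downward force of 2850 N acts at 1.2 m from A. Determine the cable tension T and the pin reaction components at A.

T = 5467 N, A_x = 4686 N, A_y = 1984 N

ΣM about A: T·sin31°·2.2 − 900·1.1 − 1050·1.7 − 2850·1.2 = 0 → T = 6195/(2.2·0.515038) = 5467.38 ≈ 5467 N.
ΣF_x = 0: A_x − T·cos31° = 0 → A_x = 5467.38 × 0.857167 = 4686 N.
ΣF_y = 0: A_y + T·sin31° − 900 − 1050 − 2850 = 0 → A_y = 4800 − 5467.38 × 0.515038 = 1984 N.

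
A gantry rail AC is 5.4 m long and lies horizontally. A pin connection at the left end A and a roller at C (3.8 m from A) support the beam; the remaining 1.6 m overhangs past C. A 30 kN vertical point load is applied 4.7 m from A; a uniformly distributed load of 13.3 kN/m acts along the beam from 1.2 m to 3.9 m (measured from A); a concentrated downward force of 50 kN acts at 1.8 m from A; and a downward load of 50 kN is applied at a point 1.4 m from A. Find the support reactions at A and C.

Resultant of the distributed load: 13.3 × 2.7 = 35.91 kN at 2.55 m from A.
Moments about A: C_y·3.8 − 30·4.7 − (13.3·2.7)·2.55 − 50·1.8 − 50·1.4 = 0 → C_y = 392.5705/3.8 = 103.308 ≈ 103.3 kN.
ΣF_y = 0: A_y + 103.308 − 30 − 13.3·2.7 − 50 − 50 = 0 → A_y = 62.60 kN.
ΣF_x = 0: no horizontal applied forces, so A_x = 0.

A_x = 0, A_y = 62.60 kN, C_y = 103.3 kN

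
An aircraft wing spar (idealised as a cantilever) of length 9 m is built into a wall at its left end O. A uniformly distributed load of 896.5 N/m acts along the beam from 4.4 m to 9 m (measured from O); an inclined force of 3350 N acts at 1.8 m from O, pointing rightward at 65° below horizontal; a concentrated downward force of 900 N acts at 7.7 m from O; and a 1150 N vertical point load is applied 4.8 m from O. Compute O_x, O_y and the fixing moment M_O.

O_x = -1416 N, O_y = 9210 N, M_O = 45550 N·m

Resultant of the distributed load: 896.5 × 4.6 = 4123.9 N at 6.7 m from O.
ΣF_x = 0: O_x + 3350·cos65° = 0 → O_x = -1416 N.
ΣF_y = 0: O_y − 896.5·4.6 − 3350·sin65° − 900 − 1150 = 0 → O_y = 9210 N.
ΣM about O: M_O − (896.5·4.6)·6.7 − 3350·sin65°·1.8 − 900·7.7 − 1150·4.8 = 0 → M_O = 45550 N·m.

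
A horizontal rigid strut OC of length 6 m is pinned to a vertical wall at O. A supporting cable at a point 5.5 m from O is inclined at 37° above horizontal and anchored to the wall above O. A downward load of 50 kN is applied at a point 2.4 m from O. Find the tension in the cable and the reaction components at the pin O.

T = 36.25 kN, O_x = 28.95 kN, O_y = 28.18 kN

ΣM about O: T·sin37°·5.5 − 50·2.4 = 0 → T = 120/(5.5·0.601815) = 36.254 ≈ 36.25 kN.
ΣF_x = 0: O_x − T·cos37° = 0 → O_x = 36.254 × 0.798636 = 28.95 kN.
ΣF_y = 0: O_y + T·sin37° − 50 = 0 → O_y = 50 − 36.254 × 0.601815 = 28.18 kN.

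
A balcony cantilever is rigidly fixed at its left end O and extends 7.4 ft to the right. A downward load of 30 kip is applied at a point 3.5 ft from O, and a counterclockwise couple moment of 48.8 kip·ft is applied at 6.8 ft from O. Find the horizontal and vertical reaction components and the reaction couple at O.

O_x = 0, O_y = 30.00 kip, M_O = 56.20 kip·ft

ΣF_x = 0: O_x = 0.
ΣF_y = 0: O_y − 30 = 0 → O_y = 30.00 kip.
ΣM about O: M_O − 30·3.5 + 48.8 = 0 → M_O = 56.20 kip·ft.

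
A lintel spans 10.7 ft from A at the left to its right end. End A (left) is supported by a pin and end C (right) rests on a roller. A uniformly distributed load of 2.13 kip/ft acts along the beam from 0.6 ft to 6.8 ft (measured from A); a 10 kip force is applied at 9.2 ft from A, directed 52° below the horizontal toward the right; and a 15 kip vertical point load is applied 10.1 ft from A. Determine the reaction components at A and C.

A_x = -6.157 kip, A_y = 10.59 kip, C_y = 25.50 kip

Resultant of the distributed load: 2.13 × 6.2 = 13.206 kip at 3.7 ft from A.
Moments about A: C_y·10.7 − (2.13·6.2)·3.7 − 10·sin52°·9.2 − 15·10.1 = 0 → C_y = 272.859/10.7 = 25.5008 ≈ 25.50 kip.
ΣF_y = 0: A_y + 25.5008 − 2.13·6.2 − 10·sin52° − 15 = 0 → A_y = 10.59 kip.
ΣF_x = 0: A_x + 10·cos52° = 0 → A_x = -6.157 kip.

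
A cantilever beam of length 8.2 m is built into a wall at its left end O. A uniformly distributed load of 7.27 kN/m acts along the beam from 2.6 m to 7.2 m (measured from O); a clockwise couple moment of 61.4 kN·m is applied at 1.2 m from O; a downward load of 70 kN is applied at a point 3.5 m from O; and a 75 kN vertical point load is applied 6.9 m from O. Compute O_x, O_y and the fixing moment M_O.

Resultant of the distributed load: 7.27 × 4.6 = 33.442 kN at 4.9 m from O.
ΣF_x = 0: O_x = 0.
ΣF_y = 0: O_y − 7.27·4.6 − 70 − 75 = 0 → O_y = 178.4 kN.
ΣM about O: M_O − (7.27·4.6)·4.9 − 61.4 − 70·3.5 − 75·6.9 = 0 → M_O = 987.8 kN·m.

O_x = 0, O_y = 178.4 kN, M_O = 987.8 kN·m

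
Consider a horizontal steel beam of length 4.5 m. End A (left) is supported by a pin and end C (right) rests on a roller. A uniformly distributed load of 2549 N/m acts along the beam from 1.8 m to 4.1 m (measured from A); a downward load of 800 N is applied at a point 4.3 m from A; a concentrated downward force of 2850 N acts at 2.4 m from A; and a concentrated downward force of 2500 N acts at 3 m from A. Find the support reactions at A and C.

A_x = 0, A_y = 4218 N, C_y = 7794 N

Resultant of the distributed load: 2549 × 2.3 = 5862.7 N at 2.95 m from A.
ΣM about A: C_y·4.5 − (2549·2.3)·2.95 − 800·4.3 − 2850·2.4 − 2500·3 = 0 → C_y = 35074.965/4.5 = 7794.44 ≈ 7794 N.
ΣF_y = 0: A_y + 7794.44 − 2549·2.3 − 800 − 2850 − 2500 = 0 → A_y = 4218 N.
ΣF_x = 0: no horizontal applied forces, so A_x = 0.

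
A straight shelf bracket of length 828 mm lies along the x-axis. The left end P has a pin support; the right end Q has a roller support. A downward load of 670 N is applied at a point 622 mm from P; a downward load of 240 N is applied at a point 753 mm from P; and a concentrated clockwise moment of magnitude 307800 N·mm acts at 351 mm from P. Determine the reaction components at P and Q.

Moments about P: Q_y·828 − 670·622 − 240·753 − 307800 = 0 → Q_y = 905260/828 = 1093.31 ≈ 1093 N.
ΣF_y = 0: P_y + 1093.31 − 670 − 240 = 0 → P_y = -183.3 N.
ΣF_x = 0: no horizontal applied forces, so P_x = 0.

P_x = 0, P_y = -183.3 N, Q_y = 1093 N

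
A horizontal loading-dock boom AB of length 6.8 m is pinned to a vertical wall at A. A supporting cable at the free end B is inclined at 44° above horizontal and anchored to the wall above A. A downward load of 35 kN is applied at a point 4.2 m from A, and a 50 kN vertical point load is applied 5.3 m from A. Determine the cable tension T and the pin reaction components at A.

T = 87.22 kN, A_x = 62.74 kN, A_y = 24.41 kN

ΣM about A: T·sin44°·6.8 − 35·4.2 − 50·5.3 = 0 → T = 412/(6.8·0.694658) = 87.2202 ≈ 87.22 kN.
ΣF_x = 0: A_x − T·cos44° = 0 → A_x = 87.2202 × 0.71934 = 62.74 kN.
ΣF_y = 0: A_y + T·sin44° − 35 − 50 = 0 → A_y = 85 − 87.2202 × 0.694658 = 24.41 kN.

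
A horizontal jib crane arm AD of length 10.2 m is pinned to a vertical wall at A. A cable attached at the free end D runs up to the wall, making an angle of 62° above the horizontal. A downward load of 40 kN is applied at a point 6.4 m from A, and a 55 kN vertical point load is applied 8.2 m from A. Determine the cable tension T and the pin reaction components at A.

ΣM about A: T·sin62°·10.2 − 40·6.4 − 55·8.2 = 0 → T = 707/(10.2·0.882948) = 78.5026 ≈ 78.50 kN.
ΣF_x = 0: A_x − T·cos62° = 0 → A_x = 78.5026 × 0.469472 = 36.85 kN.
ΣF_y = 0: A_y + T·sin62° − 40 − 55 = 0 → A_y = 95 − 78.5026 × 0.882948 = 25.69 kN.

T = 78.50 kN, A_x = 36.85 kN, A_y = 25.69 kN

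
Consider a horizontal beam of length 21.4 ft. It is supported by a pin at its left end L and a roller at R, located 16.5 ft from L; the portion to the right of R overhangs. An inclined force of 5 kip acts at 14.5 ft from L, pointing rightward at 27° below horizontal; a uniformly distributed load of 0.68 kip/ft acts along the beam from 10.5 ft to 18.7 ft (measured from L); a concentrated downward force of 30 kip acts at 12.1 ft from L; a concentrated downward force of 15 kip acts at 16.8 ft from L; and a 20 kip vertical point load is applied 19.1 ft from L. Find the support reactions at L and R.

L_x = -4.455 kip, L_y = 5.493 kip, R_y = 67.35 kip

Resultant of the distributed load: 0.68 × 8.2 = 5.576 kip at 14.6 ft from L.
ΣM about L: R_y·16.5 − 5·sin27°·14.5 − (0.68·8.2)·14.6 − 30·12.1 − 15·16.8 − 20·19.1 = 0 → R_y = 1111.32/16.5 = 67.3527 ≈ 67.35 kip.
ΣF_y = 0: L_y + 67.3527 − 5·sin27° − 0.68·8.2 − 30 − 15 − 20 = 0 → L_y = 5.493 kip.
ΣF_x = 0: L_x + 5·cos27° = 0 → L_x = -4.455 kip.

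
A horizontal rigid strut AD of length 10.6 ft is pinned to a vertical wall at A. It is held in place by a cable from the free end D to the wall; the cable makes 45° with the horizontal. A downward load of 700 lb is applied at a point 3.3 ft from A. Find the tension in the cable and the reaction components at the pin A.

ΣM about A: T·sin45°·10.6 − 700·3.3 = 0 → T = 2310/(10.6·0.707107) = 308.192 ≈ 308.2 lb.
ΣF_x = 0: A_x − T·cos45° = 0 → A_x = 308.192 × 0.707107 = 217.9 lb.
ΣF_y = 0: A_y + T·sin45° − 700 = 0 → A_y = 700 − 308.192 × 0.707107 = 482.1 lb.

T = 308.2 lb, A_x = 217.9 lb, A_y = 482.1 lb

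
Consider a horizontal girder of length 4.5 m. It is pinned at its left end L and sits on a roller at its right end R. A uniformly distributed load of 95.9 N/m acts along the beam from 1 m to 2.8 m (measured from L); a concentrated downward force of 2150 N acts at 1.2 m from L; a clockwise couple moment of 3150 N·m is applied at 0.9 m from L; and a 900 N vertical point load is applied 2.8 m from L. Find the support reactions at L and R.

Resultant of the distributed load: 95.9 × 1.8 = 172.62 N at 1.9 m from L.
Moments about L: R_y·4.5 − (95.9·1.8)·1.9 − 2150·1.2 − 3150 − 900·2.8 = 0 → R_y = 8577.978/4.5 = 1906.22 ≈ 1906 N.
ΣF_y = 0: L_y + 1906.22 − 95.9·1.8 − 2150 − 900 = 0 → L_y = 1316 N.
ΣF_x = 0: no horizontal applied forces, so L_x = 0.

L_x = 0, L_y = 1316 N, R_y = 1906 N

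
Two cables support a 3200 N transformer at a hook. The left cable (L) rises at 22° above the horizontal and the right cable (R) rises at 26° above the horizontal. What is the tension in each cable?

ΣF_x = 0: −T_L·cos22° + T_R·cos26° = 0 → T_R = 1.03159·T_L.
ΣF_y = 0: T_L·sin22° + T_R·sin26° = 3200.
Substitute: T_L·(0.374607 + 1.03159·0.438371) = 3200 → T_L = 3870.22 ≈ 3870 N.
Then T_R = 1.03159 × 3870.22 = 3992 N.

T_L = 3870 N, T_R = 3992 N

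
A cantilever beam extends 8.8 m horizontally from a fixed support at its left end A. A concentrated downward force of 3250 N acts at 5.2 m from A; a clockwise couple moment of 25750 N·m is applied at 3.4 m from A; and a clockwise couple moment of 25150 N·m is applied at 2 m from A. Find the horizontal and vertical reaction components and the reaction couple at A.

ΣF_x = 0: A_x = 0.
ΣF_y = 0: A_y − 3250 = 0 → A_y = 3250 N.
ΣM about A: M_A − 3250·5.2 − 25750 − 25150 = 0 → M_A = 67800 N·m.

A_x = 0, A_y = 3250 N, M_A = 67800 N·m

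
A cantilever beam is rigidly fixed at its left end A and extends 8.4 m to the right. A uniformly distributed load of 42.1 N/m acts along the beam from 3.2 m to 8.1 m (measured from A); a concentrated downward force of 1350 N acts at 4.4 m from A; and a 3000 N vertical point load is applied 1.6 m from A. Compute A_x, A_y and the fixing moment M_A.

A_x = 0, A_y = 4556 N, M_A = 11910 N·m

Resultant of the distributed load: 42.1 × 4.9 = 206.29 N at 5.65 m from A.
ΣF_x = 0: A_x = 0.
ΣF_y = 0: A_y − 42.1·4.9 − 1350 − 3000 = 0 → A_y = 4556 N.
ΣM about A: M_A − (42.1·4.9)·5.65 − 1350·4.4 − 3000·1.6 = 0 → M_A = 11910 N·m.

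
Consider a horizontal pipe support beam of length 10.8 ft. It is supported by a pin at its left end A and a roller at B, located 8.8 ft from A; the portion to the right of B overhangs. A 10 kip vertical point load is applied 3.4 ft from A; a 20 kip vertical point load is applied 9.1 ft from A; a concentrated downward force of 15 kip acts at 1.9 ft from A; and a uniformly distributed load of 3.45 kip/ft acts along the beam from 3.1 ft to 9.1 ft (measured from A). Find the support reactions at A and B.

Resultant of the distributed load: 3.45 × 6 = 20.7 kip at 6.1 ft from A.
Moments about A: B_y·8.8 − 10·3.4 − 20·9.1 − 15·1.9 − (3.45·6)·6.1 = 0 → B_y = 370.77/8.8 = 42.133 ≈ 42.13 kip.
ΣF_y = 0: A_y + 42.133 − 10 − 20 − 15 − 3.45·6 = 0 → A_y = 23.57 kip.
ΣF_x = 0: no horizontal applied forces, so A_x = 0.

A_x = 0, A_y = 23.57 kip, B_y = 42.13 kip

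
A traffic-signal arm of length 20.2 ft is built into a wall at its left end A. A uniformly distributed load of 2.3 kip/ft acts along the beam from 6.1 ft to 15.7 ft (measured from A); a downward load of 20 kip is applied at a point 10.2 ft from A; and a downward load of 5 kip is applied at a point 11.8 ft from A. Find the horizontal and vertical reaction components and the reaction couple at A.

Resultant of the distributed load: 2.3 × 9.6 = 22.08 kip at 10.9 ft from A.
ΣF_x = 0: A_x = 0.
ΣF_y = 0: A_y − 2.3·9.6 − 20 − 5 = 0 → A_y = 47.08 kip.
ΣM about A: M_A − (2.3·9.6)·10.9 − 20·10.2 − 5·11.8 = 0 → M_A = 503.7 kip·ft.

A_x = 0, A_y = 47.08 kip, M_A = 503.7 kip·ft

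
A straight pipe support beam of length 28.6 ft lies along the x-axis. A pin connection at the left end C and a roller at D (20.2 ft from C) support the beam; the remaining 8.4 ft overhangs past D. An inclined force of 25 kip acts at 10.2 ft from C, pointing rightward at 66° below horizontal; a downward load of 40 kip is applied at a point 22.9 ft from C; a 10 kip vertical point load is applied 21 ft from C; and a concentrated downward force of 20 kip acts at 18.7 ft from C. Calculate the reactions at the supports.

C_x = -10.17 kip, C_y = 7.049 kip, D_y = 85.79 kip

ΣM about C: D_y·20.2 − 25·sin66°·10.2 − 40·22.9 − 10·21 − 20·18.7 = 0 → D_y = 1732.95/20.2 = 85.7896 ≈ 85.79 kip.
ΣF_y = 0: C_y + 85.7896 − 25·sin66° − 40 − 10 − 20 = 0 → C_y = 7.049 kip.
ΣF_x = 0: C_x + 25·cos66° = 0 → C_x = -10.17 kip.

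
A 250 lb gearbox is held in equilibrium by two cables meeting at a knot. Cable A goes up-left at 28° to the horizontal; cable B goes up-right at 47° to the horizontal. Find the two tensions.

ΣF_x = 0: −T_A·cos28° + T_B·cos47° = 0 → T_B = 1.29465·T_A.
ΣF_y = 0: T_A·sin28° + T_B·sin47° = 250.
Substitute: T_A·(0.469472 + 1.29465·0.731354) = 250 → T_A = 176.514 ≈ 176.5 lb.
Then T_B = 1.29465 × 176.514 = 228.5 lb.

T_A = 176.5 lb, T_B = 228.5 lb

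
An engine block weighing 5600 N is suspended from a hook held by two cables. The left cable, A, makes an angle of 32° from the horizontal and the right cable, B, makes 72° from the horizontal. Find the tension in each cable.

T_A = 1783 N, T_B = 4894 N

ΣF_x = 0: −T_A·cos32° + T_B·cos72° = 0 → T_B = 2.74434·T_A.
ΣF_y = 0: T_A·sin32° + T_B·sin72° = 5600.
Substitute: T_A·(0.529919 + 2.74434·0.951057) = 5600 → T_A = 1783.47 ≈ 1783 N.
Then T_B = 2.74434 × 1783.47 = 4894 N.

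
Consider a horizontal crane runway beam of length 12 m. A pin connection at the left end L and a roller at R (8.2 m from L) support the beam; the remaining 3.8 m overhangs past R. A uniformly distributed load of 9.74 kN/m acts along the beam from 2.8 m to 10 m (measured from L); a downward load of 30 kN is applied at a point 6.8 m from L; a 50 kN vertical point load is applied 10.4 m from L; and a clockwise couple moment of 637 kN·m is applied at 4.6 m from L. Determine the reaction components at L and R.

L_x = 0, L_y = -70.58 kN, R_y = 220.7 kN

Resultant of the distributed load: 9.74 × 7.2 = 70.128 kN at 6.4 m from L.
Moments about L: R_y·8.2 − (9.74·7.2)·6.4 − 30·6.8 − 50·10.4 − 637 = 0 → R_y = 1809.8192/8.2 = 220.71 ≈ 220.7 kN.
ΣF_y = 0: L_y + 220.71 − 9.74·7.2 − 30 − 50 = 0 → L_y = -70.58 kN.
ΣF_x = 0: no horizontal applied forces, so L_x = 0.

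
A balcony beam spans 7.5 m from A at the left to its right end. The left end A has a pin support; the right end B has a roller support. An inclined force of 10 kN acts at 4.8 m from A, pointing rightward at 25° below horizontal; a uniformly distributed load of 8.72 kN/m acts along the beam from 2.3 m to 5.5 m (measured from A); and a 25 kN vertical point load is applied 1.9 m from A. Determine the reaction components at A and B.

A_x = -9.063 kN, A_y = 33.58 kN, B_y = 23.55 kN

Resultant of the distributed load: 8.72 × 3.2 = 27.904 kN at 3.9 m from A.
ΣM about A: B_y·7.5 − 10·sin25°·4.8 − (8.72·3.2)·3.9 − 25·1.9 = 0 → B_y = 176.611/7.5 = 23.5481 ≈ 23.55 kN.
ΣF_y = 0: A_y + 23.5481 − 10·sin25° − 8.72·3.2 − 25 = 0 → A_y = 33.58 kN.
ΣF_x = 0: A_x + 10·cos25° = 0 → A_x = -9.063 kN.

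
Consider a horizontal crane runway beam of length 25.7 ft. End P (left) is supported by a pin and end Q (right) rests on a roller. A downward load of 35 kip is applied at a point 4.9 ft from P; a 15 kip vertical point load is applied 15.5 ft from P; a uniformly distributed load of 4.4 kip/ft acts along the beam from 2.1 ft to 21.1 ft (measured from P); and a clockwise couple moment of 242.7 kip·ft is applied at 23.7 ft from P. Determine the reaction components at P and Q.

Resultant of the distributed load: 4.4 × 19 = 83.6 kip at 11.6 ft from P.
Moments about P: Q_y·25.7 − 35·4.9 − 15·15.5 − (4.4·19)·11.6 − 242.7 = 0 → Q_y = 1616.46/25.7 = 62.8973 ≈ 62.90 kip.
ΣF_y = 0: P_y + 62.8973 − 35 − 15 − 4.4·19 = 0 → P_y = 70.70 kip.
ΣF_x = 0: no horizontal applied forces, so P_x = 0.

P_x = 0, P_y = 70.70 kip, Q_y = 62.90 kip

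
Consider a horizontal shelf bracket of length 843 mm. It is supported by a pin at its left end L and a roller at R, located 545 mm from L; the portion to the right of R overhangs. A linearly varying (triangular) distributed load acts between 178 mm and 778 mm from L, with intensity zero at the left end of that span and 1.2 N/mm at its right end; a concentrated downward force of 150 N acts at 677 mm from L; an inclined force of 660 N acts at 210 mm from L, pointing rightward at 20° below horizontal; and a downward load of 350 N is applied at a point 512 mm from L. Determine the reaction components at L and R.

Resultant of the triangular load: ½ × 1.2 × 600 = 360 N, acting at 578 mm from L (one-third of the span from the peak).
Moments about L: R_y·545 − (½·1.2·600)·578 − 150·677 − 660·sin20°·210 − 350·512 = 0 → R_y = 536234/545 = 983.916 ≈ 983.9 N.
ΣF_y = 0: L_y + 983.916 − ½·1.2·600 − 150 − 660·sin20° − 350 = 0 → L_y = 101.8 N.
ΣF_x = 0: L_x + 660·cos20° = 0 → L_x = -620.2 N.

L_x = -620.2 N, L_y = 101.8 N, R_y = 983.9 N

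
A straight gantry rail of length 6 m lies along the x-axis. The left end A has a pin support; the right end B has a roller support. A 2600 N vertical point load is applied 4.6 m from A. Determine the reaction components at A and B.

A_x = 0, A_y = 606.7 N, B_y = 1993 N

Taking moments about A: B_y·6 − 2600·4.6 = 0 → B_y = 11960/6 = 1993.33 ≈ 1993 N.
ΣF_y = 0: A_y + 1993.33 − 2600 = 0 → A_y = 606.7 N.
ΣF_x = 0: no horizontal applied forces, so A_x = 0.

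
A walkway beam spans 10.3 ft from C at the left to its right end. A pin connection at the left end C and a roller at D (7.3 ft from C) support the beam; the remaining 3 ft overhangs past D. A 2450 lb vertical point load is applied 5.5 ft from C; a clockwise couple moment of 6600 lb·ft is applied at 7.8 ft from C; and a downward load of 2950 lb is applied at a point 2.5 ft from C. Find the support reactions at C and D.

C_x = 0, C_y = 1640 lb, D_y = 3760 lb

Moments about C: D_y·7.3 − 2450·5.5 − 6600 − 2950·2.5 = 0 → D_y = 27450/7.3 = 3760.27 ≈ 3760 lb.
ΣF_y = 0: C_y + 3760.27 − 2450 − 2950 = 0 → C_y = 1640 lb.
ΣF_x = 0: no horizontal applied forces, so C_x = 0.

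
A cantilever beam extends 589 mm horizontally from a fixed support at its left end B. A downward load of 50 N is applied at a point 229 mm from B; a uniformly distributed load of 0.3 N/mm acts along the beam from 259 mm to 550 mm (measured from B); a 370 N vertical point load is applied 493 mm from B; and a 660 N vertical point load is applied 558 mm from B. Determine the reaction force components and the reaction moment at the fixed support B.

B_x = 0, B_y = 1167 N, M_B = 597500 N·mm

Resultant of the distributed load: 0.3 × 291 = 87.3 N at 404.5 mm from B.
ΣF_x = 0: B_x = 0.
ΣF_y = 0: B_y − 50 − 0.3·291 − 370 − 660 = 0 → B_y = 1167 N.
ΣM about B: M_B − 50·229 − (0.3·291)·404.5 − 370·493 − 660·558 = 0 → M_B = 597500 N·mm.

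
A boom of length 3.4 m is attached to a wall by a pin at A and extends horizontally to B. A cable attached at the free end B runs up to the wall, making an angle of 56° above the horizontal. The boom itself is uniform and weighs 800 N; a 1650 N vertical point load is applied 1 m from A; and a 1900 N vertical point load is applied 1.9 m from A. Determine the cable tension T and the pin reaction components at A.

T = 2349 N, A_x = 1313 N, A_y = 2403 N

ΣM about A: T·sin56°·3.4 − 800·1.7 − 1650·1 − 1900·1.9 = 0 → T = 6620/(3.4·0.829038) = 2348.58 ≈ 2349 N.
ΣF_x = 0: A_x − T·cos56° = 0 → A_x = 2348.58 × 0.559193 = 1313 N.
ΣF_y = 0: A_y + T·sin56° − 800 − 1650 − 1900 = 0 → A_y = 4350 − 2348.58 × 0.829038 = 2403 N.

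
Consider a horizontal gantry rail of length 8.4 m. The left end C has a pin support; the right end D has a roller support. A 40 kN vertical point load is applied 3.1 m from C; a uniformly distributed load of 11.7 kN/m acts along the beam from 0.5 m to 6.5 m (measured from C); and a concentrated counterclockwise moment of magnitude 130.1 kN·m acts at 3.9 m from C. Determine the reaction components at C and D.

Resultant of the distributed load: 11.7 × 6 = 70.2 kN at 3.5 m from C.
Moments about C: D_y·8.4 − 40·3.1 − (11.7·6)·3.5 + 130.1 = 0 → D_y = 239.6/8.4 = 28.5238 ≈ 28.52 kN.
ΣF_y = 0: C_y + 28.5238 − 40 − 11.7·6 = 0 → C_y = 81.68 kN.
ΣF_x = 0: no horizontal applied forces, so C_x = 0.

C_x = 0, C_y = 81.68 kN, D_y = 28.52 kN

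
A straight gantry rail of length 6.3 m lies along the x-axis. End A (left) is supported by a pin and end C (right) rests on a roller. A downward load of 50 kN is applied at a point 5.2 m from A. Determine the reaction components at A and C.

A_x = 0, A_y = 8.730 kN, C_y = 41.27 kN

Moments about A: C_y·6.3 − 50·5.2 = 0 → C_y = 260/6.3 = 41.2698 ≈ 41.27 kN.
ΣF_y = 0: A_y + 41.2698 − 50 = 0 → A_y = 8.730 kN.
ΣF_x = 0: no horizontal applied forces, so A_x = 0.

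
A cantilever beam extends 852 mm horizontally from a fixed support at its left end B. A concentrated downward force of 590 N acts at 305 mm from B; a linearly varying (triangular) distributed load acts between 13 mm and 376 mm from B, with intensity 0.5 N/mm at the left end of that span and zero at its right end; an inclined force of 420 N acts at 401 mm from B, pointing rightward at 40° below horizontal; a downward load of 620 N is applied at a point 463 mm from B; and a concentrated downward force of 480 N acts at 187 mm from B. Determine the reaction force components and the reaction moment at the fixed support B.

Resultant of the triangular load: ½ × 0.5 × 363 = 90.75 N, acting at 134 mm from B (one-third of the span from the peak).
ΣF_x = 0: B_x + 420·cos40° = 0 → B_x = -321.7 N.
ΣF_y = 0: B_y − 590 − ½·0.5·363 − 420·sin40° − 620 − 480 = 0 → B_y = 2051 N.
ΣM about B: M_B − 590·305 − (½·0.5·363)·134 − 420·sin40°·401 − 620·463 − 480·187 = 0 → M_B = 677200 N·mm.

B_x = -321.7 N, B_y = 2051 N, M_B = 677200 N·mm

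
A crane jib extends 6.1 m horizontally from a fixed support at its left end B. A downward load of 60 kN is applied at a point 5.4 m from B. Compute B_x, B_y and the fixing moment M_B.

ΣF_x = 0: B_x = 0.
ΣF_y = 0: B_y − 60 = 0 → B_y = 60.00 kN.
ΣM about B: M_B − 60·5.4 = 0 → M_B = 324.0 kN·m.

B_x = 0, B_y = 60.00 kN, M_B = 324.0 kN·m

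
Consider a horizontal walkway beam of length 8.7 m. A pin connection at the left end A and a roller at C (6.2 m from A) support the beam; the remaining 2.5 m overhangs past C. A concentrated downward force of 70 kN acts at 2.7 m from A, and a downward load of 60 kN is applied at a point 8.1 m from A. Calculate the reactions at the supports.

Taking moments about A: C_y·6.2 − 70·2.7 − 60·8.1 = 0 → C_y = 675/6.2 = 108.871 ≈ 108.9 kN.
ΣF_y = 0: A_y + 108.871 − 70 − 60 = 0 → A_y = 21.13 kN.
ΣF_x = 0: no horizontal applied forces, so A_x = 0.

A_x = 0, A_y = 21.13 kN, C_y = 108.9 kN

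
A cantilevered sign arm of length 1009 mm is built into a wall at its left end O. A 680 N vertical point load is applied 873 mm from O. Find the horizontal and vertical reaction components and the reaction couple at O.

ΣF_x = 0: O_x = 0.
ΣF_y = 0: O_y − 680 = 0 → O_y = 680.0 N.
ΣM about O: M_O − 680·873 = 0 → M_O = 593600 N·mm.

O_x = 0, O_y = 680.0 N, M_O = 593600 N·mm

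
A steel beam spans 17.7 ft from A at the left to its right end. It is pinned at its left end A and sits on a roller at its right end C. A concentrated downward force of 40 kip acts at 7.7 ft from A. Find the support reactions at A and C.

A_x = 0, A_y = 22.60 kip, C_y = 17.40 kip

ΣM about A: C_y·17.7 − 40·7.7 = 0 → C_y = 308/17.7 = 17.4011 ≈ 17.40 kip.
ΣF_y = 0: A_y + 17.4011 − 40 = 0 → A_y = 22.60 kip.
ΣF_x = 0: no horizontal applied forces, so A_x = 0.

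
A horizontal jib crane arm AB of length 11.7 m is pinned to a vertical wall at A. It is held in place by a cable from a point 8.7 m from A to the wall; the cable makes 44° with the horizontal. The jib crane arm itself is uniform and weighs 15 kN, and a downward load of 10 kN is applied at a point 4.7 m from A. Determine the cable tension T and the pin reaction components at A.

T = 22.30 kN, A_x = 16.04 kN, A_y = 9.511 kN

ΣM about A: T·sin44°·8.7 − 15·5.85 − 10·4.7 = 0 → T = 134.75/(8.7·0.694658) = 22.2966 ≈ 22.30 kN.
ΣF_x = 0: A_x − T·cos44° = 0 → A_x = 22.2966 × 0.71934 = 16.04 kN.
ΣF_y = 0: A_y + T·sin44° − 15 − 10 = 0 → A_y = 25 − 22.2966 × 0.694658 = 9.511 kN.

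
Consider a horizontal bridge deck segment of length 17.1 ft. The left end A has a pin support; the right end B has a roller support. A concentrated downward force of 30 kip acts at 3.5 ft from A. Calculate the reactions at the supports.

Taking moments about A: B_y·17.1 − 30·3.5 = 0 → B_y = 105/17.1 = 6.14035 ≈ 6.140 kip.
ΣF_y = 0: A_y + 6.14035 − 30 = 0 → A_y = 23.86 kip.
ΣF_x = 0: no horizontal applied forces, so A_x = 0.

A_x = 0, A_y = 23.86 kip, B_y = 6.140 kip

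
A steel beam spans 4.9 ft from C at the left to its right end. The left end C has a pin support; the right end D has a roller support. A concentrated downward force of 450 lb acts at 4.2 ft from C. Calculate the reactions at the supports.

Moments about C: D_y·4.9 − 450·4.2 = 0 → D_y = 1890/4.9 = 385.714 ≈ 385.7 lb.
ΣF_y = 0: C_y + 385.714 − 450 = 0 → C_y = 64.29 lb.
ΣF_x = 0: no horizontal applied forces, so C_x = 0.

C_x = 0, C_y = 64.29 lb, D_y = 385.7 lb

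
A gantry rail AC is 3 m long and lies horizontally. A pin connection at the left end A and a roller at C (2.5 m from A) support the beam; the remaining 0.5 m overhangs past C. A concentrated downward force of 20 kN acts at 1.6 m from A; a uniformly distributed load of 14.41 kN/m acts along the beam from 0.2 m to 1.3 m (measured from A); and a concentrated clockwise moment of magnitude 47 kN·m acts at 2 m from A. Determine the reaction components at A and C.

A_x = 0, A_y = -0.5043 kN, C_y = 36.36 kN

Resultant of the distributed load: 14.41 × 1.1 = 15.851 kN at 0.75 m from A.
Moments about A: C_y·2.5 − 20·1.6 − (14.41·1.1)·0.75 − 47 = 0 → C_y = 90.88825/2.5 = 36.3553 ≈ 36.36 kN.
ΣF_y = 0: A_y + 36.3553 − 20 − 14.41·1.1 = 0 → A_y = -0.5043 kN.
ΣF_x = 0: no horizontal applied forces, so A_x = 0.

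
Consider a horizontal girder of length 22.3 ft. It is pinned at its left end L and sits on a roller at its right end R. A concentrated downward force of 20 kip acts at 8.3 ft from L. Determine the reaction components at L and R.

Moments about L: R_y·22.3 − 20·8.3 = 0 → R_y = 166/22.3 = 7.44395 ≈ 7.444 kip.
ΣF_y = 0: L_y + 7.44395 − 20 = 0 → L_y = 12.56 kip.
ΣF_x = 0: no horizontal applied forces, so L_x = 0.

L_x = 0, L_y = 12.56 kip, R_y = 7.444 kip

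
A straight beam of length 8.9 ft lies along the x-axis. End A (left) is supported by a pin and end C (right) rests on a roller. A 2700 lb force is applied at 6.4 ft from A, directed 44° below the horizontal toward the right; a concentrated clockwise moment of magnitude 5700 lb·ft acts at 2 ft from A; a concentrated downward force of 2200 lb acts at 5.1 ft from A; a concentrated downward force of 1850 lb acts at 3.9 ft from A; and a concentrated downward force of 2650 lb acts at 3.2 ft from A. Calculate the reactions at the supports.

ΣM about A: C_y·8.9 − 2700·sin44°·6.4 − 5700 − 2200·5.1 − 1850·3.9 − 2650·3.2 = 0 → C_y = 44618.7/8.9 = 5013.34 ≈ 5013 lb.
ΣF_y = 0: A_y + 5013.34 − 2700·sin44° − 2200 − 1850 − 2650 = 0 → A_y = 3562 lb.
ΣF_x = 0: A_x + 2700·cos44° = 0 → A_x = -1942 lb.

A_x = -1942 lb, A_y = 3562 lb, C_y = 5013 lb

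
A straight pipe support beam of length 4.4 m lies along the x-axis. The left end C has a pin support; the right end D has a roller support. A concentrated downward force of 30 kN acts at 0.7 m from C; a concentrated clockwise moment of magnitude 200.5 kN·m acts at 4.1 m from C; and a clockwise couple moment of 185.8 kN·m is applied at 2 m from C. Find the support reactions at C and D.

C_x = 0, C_y = -62.57 kN, D_y = 92.57 kN

Taking moments about C: D_y·4.4 − 30·0.7 − 200.5 − 185.8 = 0 → D_y = 407.3/4.4 = 92.5682 ≈ 92.57 kN.
ΣF_y = 0: C_y + 92.5682 − 30 = 0 → C_y = -62.57 kN.
ΣF_x = 0: no horizontal applied forces, so C_x = 0.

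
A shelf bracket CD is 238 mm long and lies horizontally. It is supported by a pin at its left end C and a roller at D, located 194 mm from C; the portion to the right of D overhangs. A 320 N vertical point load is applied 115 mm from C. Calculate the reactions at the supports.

C_x = 0, C_y = 130.3 N, D_y = 189.7 N

Taking moments about C: D_y·194 − 320·115 = 0 → D_y = 36800/194 = 189.691 ≈ 189.7 N.
ΣF_y = 0: C_y + 189.691 − 320 = 0 → C_y = 130.3 N.
ΣF_x = 0: no horizontal applied forces, so C_x = 0.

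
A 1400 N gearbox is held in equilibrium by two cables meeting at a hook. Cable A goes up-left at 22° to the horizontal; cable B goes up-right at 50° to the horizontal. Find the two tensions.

ΣF_x = 0: −T_A·cos22° + T_B·cos50° = 0 → T_B = 1.44244·T_A.
ΣF_y = 0: T_A·sin22° + T_B·sin50° = 1400.
Substitute: T_A·(0.374607 + 1.44244·0.766044) = 1400 → T_A = 946.215 ≈ 946.2 N.
Then T_B = 1.44244 × 946.215 = 1365 N.

T_A = 946.2 N, T_B = 1365 N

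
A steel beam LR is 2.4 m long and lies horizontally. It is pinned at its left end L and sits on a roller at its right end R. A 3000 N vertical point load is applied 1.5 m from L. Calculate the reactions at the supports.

L_x = 0, L_y = 1125 N, R_y = 1875 N

Taking moments about L: R_y·2.4 − 3000·1.5 = 0 → R_y = 4500/2.4 = 1875 N.
ΣF_y = 0: L_y + 1875 − 3000 = 0 → L_y = 1125 N.
ΣF_x = 0: no horizontal applied forces, so L_x = 0.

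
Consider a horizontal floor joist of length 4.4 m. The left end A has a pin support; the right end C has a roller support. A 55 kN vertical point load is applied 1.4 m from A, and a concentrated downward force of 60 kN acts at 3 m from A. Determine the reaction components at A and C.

A_x = 0, A_y = 56.59 kN, C_y = 58.41 kN

Taking moments about A: C_y·4.4 − 55·1.4 − 60·3 = 0 → C_y = 257/4.4 = 58.4091 ≈ 58.41 kN.
ΣF_y = 0: A_y + 58.4091 − 55 − 60 = 0 → A_y = 56.59 kN.
ΣF_x = 0: no horizontal applied forces, so A_x = 0.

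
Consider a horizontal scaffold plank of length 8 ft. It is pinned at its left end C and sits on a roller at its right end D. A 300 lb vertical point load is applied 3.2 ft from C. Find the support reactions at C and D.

Taking moments about C: D_y·8 − 300·3.2 = 0 → D_y = 960/8 = 120.0 lb.
ΣF_y = 0: C_y + 120 − 300 = 0 → C_y = 180.0 lb.
ΣF_x = 0: no horizontal applied forces, so C_x = 0.

C_x = 0, C_y = 180.0 lb, D_y = 120.0 lb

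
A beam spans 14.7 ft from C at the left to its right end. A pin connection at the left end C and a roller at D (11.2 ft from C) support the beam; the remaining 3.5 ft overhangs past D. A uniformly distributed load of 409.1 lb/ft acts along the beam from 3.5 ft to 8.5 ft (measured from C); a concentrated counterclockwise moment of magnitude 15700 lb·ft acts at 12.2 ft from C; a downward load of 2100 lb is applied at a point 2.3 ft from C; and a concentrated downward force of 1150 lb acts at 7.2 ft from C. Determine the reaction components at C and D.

C_x = 0, C_y = 4431 lb, D_y = 864.6 lb

Resultant of the distributed load: 409.1 × 5 = 2045.5 lb at 6 ft from C.
ΣM about C: D_y·11.2 − (409.1·5)·6 + 15700 − 2100·2.3 − 1150·7.2 = 0 → D_y = 9683/11.2 = 864.554 ≈ 864.6 lb.
ΣF_y = 0: C_y + 864.554 − 409.1·5 − 2100 − 1150 = 0 → C_y = 4431 lb.
ΣF_x = 0: no horizontal applied forces, so C_x = 0.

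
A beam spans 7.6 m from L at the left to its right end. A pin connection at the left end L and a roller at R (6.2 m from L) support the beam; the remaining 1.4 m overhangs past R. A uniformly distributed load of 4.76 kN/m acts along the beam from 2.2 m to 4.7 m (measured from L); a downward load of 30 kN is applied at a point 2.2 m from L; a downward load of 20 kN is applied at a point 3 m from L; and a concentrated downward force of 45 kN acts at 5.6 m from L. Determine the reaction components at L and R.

L_x = 0, L_y = 39.31 kN, R_y = 67.59 kN

Resultant of the distributed load: 4.76 × 2.5 = 11.9 kN at 3.45 m from L.
ΣM about L: R_y·6.2 − (4.76·2.5)·3.45 − 30·2.2 − 20·3 − 45·5.6 = 0 → R_y = 419.055/6.2 = 67.5895 ≈ 67.59 kN.
ΣF_y = 0: L_y + 67.5895 − 4.76·2.5 − 30 − 20 − 45 = 0 → L_y = 39.31 kN.
ΣF_x = 0: no horizontal applied forces, so L_x = 0.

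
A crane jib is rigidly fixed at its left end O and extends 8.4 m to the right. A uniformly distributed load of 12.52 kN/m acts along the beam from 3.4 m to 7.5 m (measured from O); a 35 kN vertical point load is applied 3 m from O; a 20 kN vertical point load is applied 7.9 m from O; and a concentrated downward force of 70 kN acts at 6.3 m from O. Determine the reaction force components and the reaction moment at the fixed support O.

Resultant of the distributed load: 12.52 × 4.1 = 51.332 kN at 5.45 m from O.
ΣF_x = 0: O_x = 0.
ΣF_y = 0: O_y − 12.52·4.1 − 35 − 20 − 70 = 0 → O_y = 176.3 kN.
ΣM about O: M_O − (12.52·4.1)·5.45 − 35·3 − 20·7.9 − 70·6.3 = 0 → M_O = 983.8 kN·m.

O_x = 0, O_y = 176.3 kN, M_O = 983.8 kN·m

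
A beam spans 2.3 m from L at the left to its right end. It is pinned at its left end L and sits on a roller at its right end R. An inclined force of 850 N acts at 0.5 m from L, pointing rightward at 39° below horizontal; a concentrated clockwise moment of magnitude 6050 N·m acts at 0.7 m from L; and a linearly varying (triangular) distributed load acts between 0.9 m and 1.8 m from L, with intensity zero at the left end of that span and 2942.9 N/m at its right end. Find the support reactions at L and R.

L_x = -660.6 N, L_y = -1751 N, R_y = 3610 N

Resultant of the triangular load: ½ × 2942.9 × 0.9 = 1324.305 N, acting at 1.5 m from L (one-third of the span from the peak).
Moments about L: R_y·2.3 − 850·sin39°·0.5 − 6050 − (½·2942.9·0.9)·1.5 = 0 → R_y = 8303.92/2.3 = 3610.4 ≈ 3610 N.
ΣF_y = 0: L_y + 3610.4 − 850·sin39° − ½·2942.9·0.9 = 0 → L_y = -1751 N.
ΣF_x = 0: L_x + 850·cos39° = 0 → L_x = -660.6 N.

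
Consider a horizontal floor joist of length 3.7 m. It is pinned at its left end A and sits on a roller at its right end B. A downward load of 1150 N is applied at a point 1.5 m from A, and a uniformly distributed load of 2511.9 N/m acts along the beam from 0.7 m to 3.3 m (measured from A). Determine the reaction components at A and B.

A_x = 0, A_y = 3684 N, B_y = 3996 N

Resultant of the distributed load: 2511.9 × 2.6 = 6530.94 N at 2 m from A.
ΣM about A: B_y·3.7 − 1150·1.5 − (2511.9·2.6)·2 = 0 → B_y = 14786.88/3.7 = 3996.45 ≈ 3996 N.
ΣF_y = 0: A_y + 3996.45 − 1150 − 2511.9·2.6 = 0 → A_y = 3684 N.
ΣF_x = 0: no horizontal applied forces, so A_x = 0.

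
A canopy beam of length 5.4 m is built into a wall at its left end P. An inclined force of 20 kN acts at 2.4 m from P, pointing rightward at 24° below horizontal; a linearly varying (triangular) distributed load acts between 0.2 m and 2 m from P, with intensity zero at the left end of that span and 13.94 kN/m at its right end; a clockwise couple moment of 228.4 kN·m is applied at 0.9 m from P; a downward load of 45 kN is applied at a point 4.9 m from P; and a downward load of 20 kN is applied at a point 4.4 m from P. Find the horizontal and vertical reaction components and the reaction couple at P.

P_x = -18.27 kN, P_y = 85.68 kN, M_P = 574.0 kN·m

Resultant of the triangular load: ½ × 13.94 × 1.8 = 12.546 kN, acting at 1.4 m from P (one-third of the span from the peak).
ΣF_x = 0: P_x + 20·cos24° = 0 → P_x = -18.27 kN.
ΣF_y = 0: P_y − 20·sin24° − ½·13.94·1.8 − 45 − 20 = 0 → P_y = 85.68 kN.
ΣM about P: M_P − 20·sin24°·2.4 − (½·13.94·1.8)·1.4 − 228.4 − 45·4.9 − 20·4.4 = 0 → M_P = 574.0 kN·m.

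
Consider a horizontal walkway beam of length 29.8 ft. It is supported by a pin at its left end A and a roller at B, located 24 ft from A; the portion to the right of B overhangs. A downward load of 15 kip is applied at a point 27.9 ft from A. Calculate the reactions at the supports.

A_x = 0, A_y = -2.438 kip, B_y = 17.44 kip

Moments about A: B_y·24 − 15·27.9 = 0 → B_y = 418.5/24 = 17.4375 ≈ 17.44 kip.
ΣF_y = 0: A_y + 17.4375 − 15 = 0 → A_y = -2.438 kip.
ΣF_x = 0: no horizontal applied forces, so A_x = 0.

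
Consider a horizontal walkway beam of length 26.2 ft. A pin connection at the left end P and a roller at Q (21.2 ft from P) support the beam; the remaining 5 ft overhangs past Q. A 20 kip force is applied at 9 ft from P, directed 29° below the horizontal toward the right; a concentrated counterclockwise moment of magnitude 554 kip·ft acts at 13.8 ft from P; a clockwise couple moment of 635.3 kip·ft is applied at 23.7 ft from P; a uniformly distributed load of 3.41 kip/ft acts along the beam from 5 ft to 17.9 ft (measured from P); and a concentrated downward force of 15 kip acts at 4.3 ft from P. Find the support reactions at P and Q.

Resultant of the distributed load: 3.41 × 12.9 = 43.989 kip at 11.45 ft from P.
Taking moments about P: Q_y·21.2 − 20·sin29°·9 + 554 − 635.3 − (3.41·12.9)·11.45 − 15·4.3 = 0 → Q_y = 736.74/21.2 = 34.7519 ≈ 34.75 kip.
ΣF_y = 0: P_y + 34.7519 − 20·sin29° − 3.41·12.9 − 15 = 0 → P_y = 33.93 kip.
ΣF_x = 0: P_x + 20·cos29° = 0 → P_x = -17.49 kip.

P_x = -17.49 kip, P_y = 33.93 kip, Q_y = 34.75 kip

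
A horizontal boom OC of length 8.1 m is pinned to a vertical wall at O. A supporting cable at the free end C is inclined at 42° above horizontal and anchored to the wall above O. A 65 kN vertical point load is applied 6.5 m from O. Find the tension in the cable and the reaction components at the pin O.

ΣM about O: T·sin42°·8.1 − 65·6.5 = 0 → T = 422.5/(8.1·0.669131) = 77.9526 ≈ 77.95 kN.
ΣF_x = 0: O_x − T·cos42° = 0 → O_x = 77.9526 × 0.743145 = 57.93 kN.
ΣF_y = 0: O_y + T·sin42° − 65 = 0 → O_y = 65 − 77.9526 × 0.669131 = 12.84 kN.

T = 77.95 kN, O_x = 57.93 kN, O_y = 12.84 kN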